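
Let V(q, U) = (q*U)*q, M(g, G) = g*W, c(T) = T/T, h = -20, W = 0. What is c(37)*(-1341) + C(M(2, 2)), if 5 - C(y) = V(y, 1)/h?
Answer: -1336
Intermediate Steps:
c(T) = 1
M(g, G) = 0 (M(g, G) = g*0 = 0)
V(q, U) = U*q² (V(q, U) = (U*q)*q = U*q²)
C(y) = 5 + y²/20 (C(y) = 5 - 1*y²/(-20) = 5 - y²*(-1)/20 = 5 - (-1)*y²/20 = 5 + y²/20)
c(37)*(-1341) + C(M(2, 2)) = 1*(-1341) + (5 + (1/20)*0²) = -1341 + (5 + (1/20)*0) = -1341 + (5 + 0) = -1341 + 5 = -1336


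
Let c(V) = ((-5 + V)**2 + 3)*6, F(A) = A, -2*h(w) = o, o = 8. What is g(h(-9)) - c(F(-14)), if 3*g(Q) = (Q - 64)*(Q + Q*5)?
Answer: -1640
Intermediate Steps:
h(w) = -4 (h(w) = -1/2*8 = -4)
g(Q) = 2*Q*(-64 + Q) (g(Q) = ((Q - 64)*(Q + Q*5))/3 = ((-64 + Q)*(Q + 5*Q))/3 = ((-64 + Q)*(6*Q))/3 = (6*Q*(-64 + Q))/3 = 2*Q*(-64 + Q))
c(V) = 18 + 6*(-5 + V)**2 (c(V) = (3 + (-5 + V)**2)*6 = 18 + 6*(-5 + V)**2)
g(h(-9)) - c(F(-14)) = 2*(-4)*(-64 - 4) - (18 + 6*(-5 - 14)**2) = 2*(-4)*(-68) - (18 + 6*(-19)**2) = 544 - (18 + 6*361) = 544 - (18 + 2166) = 544 - 1*2184 = 544 - 2184 = -1640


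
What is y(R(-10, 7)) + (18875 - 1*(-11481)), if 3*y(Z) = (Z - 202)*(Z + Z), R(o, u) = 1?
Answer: 30222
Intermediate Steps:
y(Z) = 2*Z*(-202 + Z)/3 (y(Z) = ((Z - 202)*(Z + Z))/3 = ((-202 + Z)*(2*Z))/3 = (2*Z*(-202 + Z))/3 = 2*Z*(-202 + Z)/3)
y(R(-10, 7)) + (18875 - 1*(-11481)) = (⅔)*1*(-202 + 1) + (18875 - 1*(-11481)) = (⅔)*1*(-201) + (18875 + 11481) = -134 + 30356 = 30222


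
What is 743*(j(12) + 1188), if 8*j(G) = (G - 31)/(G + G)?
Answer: 169461211/192 ≈ 8.8261e+5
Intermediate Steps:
j(G) = (-31 + G)/(16*G) (j(G) = ((G - 31)/(G + G))/8 = ((-31 + G)/((2*G)))/8 = ((-31 + G)*(1/(2*G)))/8 = ((-31 + G)/(2*G))/8 = (-31 + G)/(16*G))
743*(j(12) + 1188) = 743*((1/16)*(-31 + 12)/12 + 1188) = 743*((1/16)*(1/12)*(-19) + 1188) = 743*(-19/192 + 1188) = 743*(228077/192) = 169461211/192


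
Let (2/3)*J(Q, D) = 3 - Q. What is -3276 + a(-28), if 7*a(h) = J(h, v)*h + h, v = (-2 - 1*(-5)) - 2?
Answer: -3466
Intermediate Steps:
v = 1 (v = (-2 + 5) - 2 = 3 - 2 = 1)
J(Q, D) = 9/2 - 3*Q/2 (J(Q, D) = 3*(3 - Q)/2 = 9/2 - 3*Q/2)
a(h) = h/7 + h*(9/2 - 3*h/2)/7 (a(h) = ((9/2 - 3*h/2)*h + h)/7 = (h*(9/2 - 3*h/2) + h)/7 = (h + h*(9/2 - 3*h/2))/7 = h/7 + h*(9/2 - 3*h/2)/7)
-3276 + a(-28) = -3276 + (1/14)*(-28)*(11 - 3*(-28)) = -3276 + (1/14)*(-28)*(11 + 84) = -3276 + (1/14)*(-28)*95 = -3276 - 190 = -3466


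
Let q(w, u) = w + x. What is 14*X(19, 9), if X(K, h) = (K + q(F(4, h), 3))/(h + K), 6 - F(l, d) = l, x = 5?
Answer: 13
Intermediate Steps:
F(l, d) = 6 - l
q(w, u) = 5 + w (q(w, u) = w + 5 = 5 + w)
X(K, h) = (7 + K)/(K + h) (X(K, h) = (K + (5 + (6 - 1*4)))/(h + K) = (K + (5 + (6 - 4)))/(K + h) = (K + (5 + 2))/(K + h) = (K + 7)/(K + h) = (7 + K)/(K + h))
14*X(19, 9) = 14*((7 + 19)/(19 + 9)) = 14*(26/28) = 14*((1/28)*26) = 14*(13/14) = 13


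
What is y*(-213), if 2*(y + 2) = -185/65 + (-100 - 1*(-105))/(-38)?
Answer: 734211/988 ≈ 743.13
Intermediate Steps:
y = -3447/988 (y = -2 + (-185/65 + (-100 - 1*(-105))/(-38))/2 = -2 + (-185*1/65 + (-100 + 105)*(-1/38))/2 = -2 + (-37/13 + 5*(-1/38))/2 = -2 + (-37/13 - 5/38)/2 = -2 + (1/2)*(-1471/494) = -2 - 1471/988 = -3447/988 ≈ -3.4889)
y*(-213) = -3447/988*(-213) = 734211/988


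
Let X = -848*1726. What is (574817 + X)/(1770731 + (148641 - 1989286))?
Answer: 888831/69914 ≈ 12.713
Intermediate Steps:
X = -1463648
(574817 + X)/(1770731 + (148641 - 1989286)) = (574817 - 1463648)/(1770731 + (148641 - 1989286)) = -888831/(1770731 - 1840645) = -888831/(-69914) = -888831*(-1/69914) = 888831/69914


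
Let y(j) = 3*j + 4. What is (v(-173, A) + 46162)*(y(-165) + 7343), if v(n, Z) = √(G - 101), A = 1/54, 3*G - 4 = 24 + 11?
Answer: 316302024 + 13704*I*√22 ≈ 3.163e+8 + 64277.0*I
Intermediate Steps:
y(j) = 4 + 3*j
G = 13 (G = 4/3 + (24 + 11)/3 = 4/3 + (⅓)*35 = 4/3 + 35/3 = 13)
A = 1/54 ≈ 0.018519
v(n, Z) = 2*I*√22 (v(n, Z) = √(13 - 101) = √(-88) = 2*I*√22)
(v(-173, A) + 46162)*(y(-165) + 7343) = (2*I*√22 + 46162)*((4 + 3*(-165)) + 7343) = (46162 + 2*I*√22)*((4 - 495) + 7343) = (46162 + 2*I*√22)*(-491 + 7343) = (46162 + 2*I*√22)*6852 = 316302024 + 13704*I*√22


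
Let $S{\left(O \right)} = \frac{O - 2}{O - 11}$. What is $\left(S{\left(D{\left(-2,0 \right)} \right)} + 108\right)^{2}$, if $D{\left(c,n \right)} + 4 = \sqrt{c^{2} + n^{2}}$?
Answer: $\frac{1982464}{169} \approx 11731.0$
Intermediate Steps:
$D{\left(c,n \right)} = -4 + \sqrt{c^{2} + n^{2}}$
$S{\left(O \right)} = \frac{-2 + O}{-11 + O}$
$\left(S{\left(D{\left(-2,0 \right)} \right)} + 108\right)^{2} = \left(\frac{-2 - \left(4 - \sqrt{\left(-2\right)^{2} + 0^{2}}\right)}{-11 - \left(4 - \sqrt{\left(-2\right)^{2} + 0^{2}}\right)} + 108\right)^{2} = \left(\frac{-2 - \left(4 - \sqrt{4 + 0}\right)}{-11 - \left(4 - \sqrt{4 + 0}\right)} + 108\right)^{2} = \left(\frac{-2 - \left(4 - \sqrt{4}\right)}{-11 - \left(4 - \sqrt{4}\right)} + 108\right)^{2} = \left(\frac{-2 + \left(-4 + 2\right)}{-11 + \left(-4 + 2\right)} + 108\right)^{2} = \left(\frac{-2 - 2}{-11 - 2} + 108\right)^{2} = \left(\frac{1}{-13} \left(-4\right) + 108\right)^{2} = \left(\left(- \frac{1}{13}\right) \left(-4\right) + 108\right)^{2} = \left(\frac{4}{13} + 108\right)^{2} = \left(\frac{1408}{13}\right)^{2} = \frac{1982464}{169}$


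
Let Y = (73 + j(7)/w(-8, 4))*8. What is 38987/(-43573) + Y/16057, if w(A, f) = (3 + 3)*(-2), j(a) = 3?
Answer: -600654773/699651661 ≈ -0.85851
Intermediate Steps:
w(A, f) = -12 (w(A, f) = 6*(-2) = -12)
Y = 582 (Y = (73 + 3/(-12))*8 = (73 + 3*(-1/12))*8 = (73 - ¼)*8 = (291/4)*8 = 582)
38987/(-43573) + Y/16057 = 38987/(-43573) + 582/16057 = 38987*(-1/43573) + 582*(1/16057) = -38987/43573 + 582/16057 = -600654773/699651661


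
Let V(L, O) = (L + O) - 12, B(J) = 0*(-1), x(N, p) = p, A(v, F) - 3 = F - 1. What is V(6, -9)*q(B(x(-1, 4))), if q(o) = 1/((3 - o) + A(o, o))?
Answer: -3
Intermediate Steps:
A(v, F) = 2 + F (A(v, F) = 3 + (F - 1) = 3 + (-1 + F) = 2 + F)
B(J) = 0
V(L, O) = -12 + L + O
q(o) = ⅕ (q(o) = 1/((3 - o) + (2 + o)) = 1/5 = ⅕)
V(6, -9)*q(B(x(-1, 4))) = (-12 + 6 - 9)*(⅕) = -15*⅕ = -3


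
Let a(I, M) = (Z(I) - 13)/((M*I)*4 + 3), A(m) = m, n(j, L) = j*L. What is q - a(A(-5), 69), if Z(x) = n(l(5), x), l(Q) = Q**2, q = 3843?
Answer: 1763891/459 ≈ 3842.9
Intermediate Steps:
n(j, L) = L*j
Z(x) = 25*x (Z(x) = x*5**2 = x*25 = 25*x)
a(I, M) = (-13 + 25*I)/(3 + 4*I*M) (a(I, M) = (25*I - 13)/((M*I)*4 + 3) = (-13 + 25*I)/((I*M)*4 + 3) = (-13 + 25*I)/(4*I*M + 3) = (-13 + 25*I)/(3 + 4*I*M))
q - a(A(-5), 69) = 3843 - (-13 + 25*(-5))/(3 + 4*(-5)*69) = 3843 - (-13 - 125)/(3 - 1380) = 3843 - (-138)/(-1377) = 3843 - (-1)*(-138)/1377 = 3843 - 1*46/459 = 3843 - 46/459 = 1763891/459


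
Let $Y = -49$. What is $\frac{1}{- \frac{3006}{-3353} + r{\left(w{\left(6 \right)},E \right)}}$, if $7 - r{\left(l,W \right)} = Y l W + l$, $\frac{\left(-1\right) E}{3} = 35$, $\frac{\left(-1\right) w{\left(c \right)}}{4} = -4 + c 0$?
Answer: $- \frac{3353}{276046131} \approx -1.2147 \cdot 10^{-5}$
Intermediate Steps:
$w{\left(c \right)} = 16$ ($w{\left(c \right)} = - 4 \left(-4 + c 0\right) = - 4 \left(-4 + 0\right) = \left(-4\right) \left(-4\right) = 16$)
$E = -105$ ($E = \left(-3\right) 35 = -105$)
$r{\left(l,W \right)} = 7 - l + 49 W l$ ($r{\left(l,W \right)} = 7 - \left(- 49 l W + l\right) = 7 - \left(- 49 W l + l\right) = 7 - \left(l - 49 W l\right) = 7 + \left(- l + 49 W l\right) = 7 - l + 49 W l$)
$\frac{1}{- \frac{3006}{-3353} + r{\left(w{\left(6 \right)},E \right)}} = \frac{1}{- \frac{3006}{-3353} + \left(7 - 16 + 49 \left(-105\right) 16\right)} = \frac{1}{\left(-3006\right) \left(- \frac{1}{3353}\right) - 82329} = \frac{1}{\frac{3006}{3353} - 82329} = \frac{1}{- \frac{276046131}{3353}} = - \frac{3353}{276046131}$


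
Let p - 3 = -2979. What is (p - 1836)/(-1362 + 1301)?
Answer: 4812/61 ≈ 78.885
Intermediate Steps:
p = -2976 (p = 3 - 2979 = -2976)
(p - 1836)/(-1362 + 1301) = (-2976 - 1836)/(-1362 + 1301) = -4812/(-61) = -4812*(-1/61) = 4812/61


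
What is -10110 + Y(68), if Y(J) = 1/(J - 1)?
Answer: -677369/67 ≈ -10110.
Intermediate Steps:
Y(J) = 1/(-1 + J)
-10110 + Y(68) = -10110 + 1/(-1 + 68) = -10110 + 1/67 = -677369/67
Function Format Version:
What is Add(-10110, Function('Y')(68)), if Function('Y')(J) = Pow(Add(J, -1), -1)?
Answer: Rational(-677369, 67) ≈ -10110.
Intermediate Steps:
Function('Y')(J) = Pow(Add(-1, J), -1)
Add(-10110, Function('Y')(68)) = Add(-10110, Pow(Add(-1, 68), -1)) = Add(-10110, Pow(67, -1)) = Add(-10110, Rational(1, 67)) = Rational(-677369, 67)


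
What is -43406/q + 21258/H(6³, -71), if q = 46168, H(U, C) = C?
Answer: -492260585/1638964 ≈ -300.35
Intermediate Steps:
-43406/q + 21258/H(6³, -71) = -43406/46168 + 21258/(-71) = -43406*1/46168 + 21258*(-1/71) = -21703/23084 - 21258/71 = -492260585/1638964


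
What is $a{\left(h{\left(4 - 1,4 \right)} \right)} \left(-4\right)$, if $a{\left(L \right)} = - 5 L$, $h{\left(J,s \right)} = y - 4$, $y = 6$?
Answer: $40$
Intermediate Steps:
$h{\left(J,s \right)} = 2$ ($h{\left(J,s \right)} = 6 - 4 = 2$)
$a{\left(h{\left(4 - 1,4 \right)} \right)} \left(-4\right) = \left(-5\right) 2 \left(-4\right) = \left(-10\right) \left(-4\right) = 40$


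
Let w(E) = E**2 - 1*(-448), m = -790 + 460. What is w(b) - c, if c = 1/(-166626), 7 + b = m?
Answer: 18998196643/166626 ≈ 1.1402e+5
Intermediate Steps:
m = -330
b = -337 (b = -7 - 330 = -337)
w(E) = 448 + E**2 (w(E) = E**2 + 448 = 448 + E**2)
c = -1/166626 ≈ -6.0015e-6
w(b) - c = (448 + (-337)**2) - 1*(-1/166626) = (448 + 113569) + 1/166626 = 114017 + 1/166626 = 18998196643/166626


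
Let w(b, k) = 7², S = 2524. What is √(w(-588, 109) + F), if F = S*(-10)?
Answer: 9*I*√311 ≈ 158.72*I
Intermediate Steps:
w(b, k) = 49
F = -25240 (F = 2524*(-10) = -25240)
√(w(-588, 109) + F) = √(49 - 25240) = √(-25191) = 9*I*√311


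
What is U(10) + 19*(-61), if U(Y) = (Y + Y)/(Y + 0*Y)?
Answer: -1157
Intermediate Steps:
U(Y) = 2 (U(Y) = (2*Y)/(Y + 0) = (2*Y)/Y = 2)
U(10) + 19*(-61) = 2 + 19*(-61) = 2 - 1159 = -1157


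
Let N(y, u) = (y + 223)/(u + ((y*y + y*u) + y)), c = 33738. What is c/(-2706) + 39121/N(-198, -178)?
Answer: 1306894450537/11275 ≈ 1.1591e+8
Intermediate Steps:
N(y, u) = (223 + y)/(u + y + y² + u*y) (N(y, u) = (223 + y)/(u + ((y² + u*y) + y)) = (223 + y)/(u + (y + y² + u*y)) = (223 + y)/(u + y + y² + u*y))
c/(-2706) + 39121/N(-198, -178) = 33738/(-2706) + 39121/(((223 - 198)/(-178 - 198 + (-198)² - 178*(-198)))) = 33738*(-1/2706) + 39121/((25/(-178 - 198 + 39204 + 35244))) = -5623/451 + 39121/((25/74072)) = -5623/451 + 39121/(((1/74072)*25)) = -5623/451 + 39121/(25/74072) = -5623/451 + 39121*(74072/25) = -5623/451 + 2897770712/25 = 1306894450537/11275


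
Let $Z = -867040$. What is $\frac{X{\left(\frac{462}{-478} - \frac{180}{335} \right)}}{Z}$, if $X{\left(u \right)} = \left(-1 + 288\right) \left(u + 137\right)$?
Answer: $- \frac{31135195}{694195576} \approx -0.044851$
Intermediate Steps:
$X{\left(u \right)} = 39319 + 287 u$ ($X{\left(u \right)} = 287 \left(137 + u\right) = 39319 + 287 u$)
$\frac{X{\left(\frac{462}{-478} - \frac{180}{335} \right)}}{Z} = \frac{39319 + 287 \left(\frac{462}{-478} - \frac{180}{335}\right)}{-867040} = \left(39319 + 287 \left(462 \left(- \frac{1}{478}\right) - \frac{36}{67}\right)\right) \left(- \frac{1}{867040}\right) = \left(39319 + 287 \left(- \frac{231}{239} - \frac{36}{67}\right)\right) \left(- \frac{1}{867040}\right) = \left(39319 + 287 \left(- \frac{24081}{16013}\right)\right) \left(- \frac{1}{867040}\right) = \left(39319 - \frac{6911247}{16013}\right) \left(- \frac{1}{867040}\right) = \frac{622703900}{16013} \left(- \frac{1}{867040}\right) = - \frac{31135195}{694195576}$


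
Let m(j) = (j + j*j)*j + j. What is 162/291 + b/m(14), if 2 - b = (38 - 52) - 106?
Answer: 85675/143269 ≈ 0.59800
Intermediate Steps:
b = 122 (b = 2 - ((38 - 52) - 106) = 2 - (-14 - 106) = 2 - 1*(-120) = 2 + 120 = 122)
m(j) = j + j*(j + j**2) (m(j) = (j + j**2)*j + j = j*(j + j**2) + j = j + j*(j + j**2))
162/291 + b/m(14) = 162/291 + 122/((14*(1 + 14 + 14**2))) = 162*(1/291) + 122/((14*(1 + 14 + 196))) = 54/97 + 122/((14*211)) = 54/97 + 122/2954 = 54/97 + 122*(1/2954) = 54/97 + 61/1477 = 85675/143269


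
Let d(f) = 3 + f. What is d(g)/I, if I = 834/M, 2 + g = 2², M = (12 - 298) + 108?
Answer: -445/417 ≈ -1.0671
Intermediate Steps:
M = -178 (M = -286 + 108 = -178)
g = 2 (g = -2 + 2² = -2 + 4 = 2)
I = -417/89 (I = 834/(-178) = 834*(-1/178) = -417/89 ≈ -4.6854)
d(g)/I = (3 + 2)/(-417/89) = 5*(-89/417) = -445/417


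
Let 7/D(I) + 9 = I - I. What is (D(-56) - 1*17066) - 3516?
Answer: -185245/9 ≈ -20583.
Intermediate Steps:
D(I) = -7/9 (D(I) = 7/(-9 + (I - I)) = 7/(-9 + 0) = 7/(-9) = 7*(-⅑) = -7/9)
(D(-56) - 1*17066) - 3516 = (-7/9 - 1*17066) - 3516 = (-7/9 - 17066) - 3516 = -153601/9 - 3516 = -185245/9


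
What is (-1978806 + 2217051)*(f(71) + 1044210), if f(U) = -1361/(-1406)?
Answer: 349781927150145/1406 ≈ 2.4878e+11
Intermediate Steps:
f(U) = 1361/1406 (f(U) = -1361*(-1/1406) = 1361/1406)
(-1978806 + 2217051)*(f(71) + 1044210) = (-1978806 + 2217051)*(1361/1406 + 1044210) = 238245*(1468160621/1406) = 349781927150145/1406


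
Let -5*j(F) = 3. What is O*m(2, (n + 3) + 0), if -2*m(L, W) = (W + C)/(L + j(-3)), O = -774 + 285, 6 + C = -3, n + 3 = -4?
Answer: -31785/14 ≈ -2270.4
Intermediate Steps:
n = -7 (n = -3 - 4 = -7)
C = -9 (C = -6 - 3 = -9)
j(F) = -⅗ (j(F) = -⅕*3 = -⅗)
O = -489
m(L, W) = -(-9 + W)/(2*(-⅗ + L)) (m(L, W) = -(W - 9)/(2*(L - ⅗)) = -(-9 + W)/(2*(-⅗ + L)))
O*m(2, (n + 3) + 0) = -2445*(9 - ((-7 + 3) + 0))/(2*(-3 + 5*2)) = -2445*(9 - (-4 + 0))/(2*(-3 + 10)) = -2445*(9 - 1*(-4))/(2*7) = -2445*(9 + 4)/(2*7) = -2445*13/(2*7) = -489*65/14 = -31785/14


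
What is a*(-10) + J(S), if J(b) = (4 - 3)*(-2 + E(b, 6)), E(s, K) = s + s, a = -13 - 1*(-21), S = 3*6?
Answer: -46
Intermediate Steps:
S = 18
a = 8 (a = -13 + 21 = 8)
E(s, K) = 2*s
J(b) = -2 + 2*b (J(b) = (4 - 3)*(-2 + 2*b) = 1*(-2 + 2*b) = -2 + 2*b)
a*(-10) + J(S) = 8*(-10) + (-2 + 2*18) = -80 + (-2 + 36) = -80 + 34 = -46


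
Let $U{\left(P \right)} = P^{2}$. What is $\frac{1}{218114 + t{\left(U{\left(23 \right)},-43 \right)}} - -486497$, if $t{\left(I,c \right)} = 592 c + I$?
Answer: $\frac{93984895940}{193187} \approx 4.865 \cdot 10^{5}$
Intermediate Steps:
$t{\left(I,c \right)} = I + 592 c$
$\frac{1}{218114 + t{\left(U{\left(23 \right)},-43 \right)}} - -486497 = \frac{1}{218114 + \left(23^{2} + 592 \left(-43\right)\right)} - -486497 = \frac{1}{218114 + \left(529 - 25456\right)} + 486497 = \frac{1}{218114 - 24927} + 486497 = \frac{1}{193187} + 486497 = \frac{93984895940}{193187}$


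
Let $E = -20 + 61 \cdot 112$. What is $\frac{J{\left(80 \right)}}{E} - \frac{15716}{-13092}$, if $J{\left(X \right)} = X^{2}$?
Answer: $\frac{11927887}{5573919} \approx 2.1399$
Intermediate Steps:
$E = 6812$ ($E = -20 + 6832 = 6812$)
$\frac{J{\left(80 \right)}}{E} - \frac{15716}{-13092} = \frac{80^{2}}{6812} - \frac{15716}{-13092} = 6400 \cdot \frac{1}{6812} - - \frac{3929}{3273} = \frac{1600}{1703} + \frac{3929}{3273} = \frac{11927887}{5573919}$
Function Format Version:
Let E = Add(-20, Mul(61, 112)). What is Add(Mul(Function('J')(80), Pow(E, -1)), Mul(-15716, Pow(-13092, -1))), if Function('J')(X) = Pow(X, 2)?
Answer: Rational(11927887, 5573919) ≈ 2.1399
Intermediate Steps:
E = 6812 (E = Add(-20, 6832) = 6812)
Add(Mul(Function('J')(80), Pow(E, -1)), Mul(-15716, Pow(-13092, -1))) = Add(Mul(Pow(80, 2), Pow(6812, -1)), Mul(-15716, Pow(-13092, -1))) = Add(Mul(6400, Rational(1, 6812)), Mul(-15716, Rational(-1, 13092))) = Add(Rational(1600, 1703), Rational(3929, 3273)) = Rational(11927887, 5573919)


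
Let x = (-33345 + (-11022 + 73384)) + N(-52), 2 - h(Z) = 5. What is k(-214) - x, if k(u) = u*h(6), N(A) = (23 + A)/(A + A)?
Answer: -2951029/104 ≈ -28375.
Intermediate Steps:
h(Z) = -3 (h(Z) = 2 - 1*5 = 2 - 5 = -3)
N(A) = (23 + A)/(2*A) (N(A) = (23 + A)/((2*A)) = (23 + A)*(1/(2*A)) = (23 + A)/(2*A))
k(u) = -3*u (k(u) = u*(-3) = -3*u)
x = 3017797/104 (x = (-33345 + (-11022 + 73384)) + (½)*(23 - 52)/(-52) = (-33345 + 62362) + (½)*(-1/52)*(-29) = 29017 + 29/104 = 3017797/104 ≈ 29017.)
k(-214) - x = -3*(-214) - 1*3017797/104 = 642 - 3017797/104 = -2951029/104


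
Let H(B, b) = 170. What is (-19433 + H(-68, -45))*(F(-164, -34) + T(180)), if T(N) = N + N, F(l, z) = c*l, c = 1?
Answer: -3775548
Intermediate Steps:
F(l, z) = l (F(l, z) = 1*l = l)
T(N) = 2*N
(-19433 + H(-68, -45))*(F(-164, -34) + T(180)) = (-19433 + 170)*(-164 + 2*180) = -19263*(-164 + 360) = -19263*196 = -3775548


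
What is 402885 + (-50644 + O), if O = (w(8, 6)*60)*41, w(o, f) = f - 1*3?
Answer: 359621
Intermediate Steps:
w(o, f) = -3 + f (w(o, f) = f - 3 = -3 + f)
O = 7380 (O = ((-3 + 6)*60)*41 = (3*60)*41 = 180*41 = 7380)
402885 + (-50644 + O) = 402885 + (-50644 + 7380) = 402885 - 43264 = 359621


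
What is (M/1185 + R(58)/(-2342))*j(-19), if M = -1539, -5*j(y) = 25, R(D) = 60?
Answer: 612573/92509 ≈ 6.6218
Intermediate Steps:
j(y) = -5 (j(y) = -⅕*25 = -5)
(M/1185 + R(58)/(-2342))*j(-19) = (-1539/1185 + 60/(-2342))*(-5) = (-1539*1/1185 + 60*(-1/2342))*(-5) = (-513/395 - 30/1171)*(-5) = -612573/462545*(-5) = 612573/92509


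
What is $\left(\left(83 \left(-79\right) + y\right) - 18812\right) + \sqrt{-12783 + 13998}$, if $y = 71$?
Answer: $-25298 + 9 \sqrt{15} \approx -25263.0$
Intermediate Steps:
$\left(\left(83 \left(-79\right) + y\right) - 18812\right) + \sqrt{-12783 + 13998} = \left(\left(83 \left(-79\right) + 71\right) - 18812\right) + \sqrt{-12783 + 13998} = \left(\left(-6557 + 71\right) - 18812\right) + \sqrt{1215} = \left(-6486 - 18812\right) + 9 \sqrt{15} = -25298 + 9 \sqrt{15}$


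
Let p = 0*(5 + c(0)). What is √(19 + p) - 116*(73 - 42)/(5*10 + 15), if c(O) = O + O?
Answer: -3596/65 + √19 ≈ -50.964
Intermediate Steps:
c(O) = 2*O
p = 0 (p = 0*(5 + 2*0) = 0*(5 + 0) = 0*5 = 0)
√(19 + p) - 116*(73 - 42)/(5*10 + 15) = √(19 + 0) - 116*(73 - 42)/(5*10 + 15) = √19 - 3596/(50 + 15) = √19 - 3596/65 = -3596/65 + √19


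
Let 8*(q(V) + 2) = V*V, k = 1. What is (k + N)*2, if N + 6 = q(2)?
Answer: -13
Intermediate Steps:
q(V) = -2 + V**2/8 (q(V) = -2 + (V*V)/8 = -2 + V**2/8)
N = -15/2 (N = -6 + (-2 + (1/8)*2**2) = -6 + (-2 + (1/8)*4) = -6 + (-2 + 1/2) = -6 - 3/2 = -15/2 ≈ -7.5000)
(k + N)*2 = (1 - 15/2)*2 = -13/2*2 = -13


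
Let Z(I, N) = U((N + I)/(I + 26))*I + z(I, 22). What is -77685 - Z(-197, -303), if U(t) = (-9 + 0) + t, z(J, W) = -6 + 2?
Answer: -13488134/171 ≈ -78878.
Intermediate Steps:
z(J, W) = -4
U(t) = -9 + t
Z(I, N) = -4 + I*(-9 + (I + N)/(26 + I)) (Z(I, N) = (-9 + (N + I)/(I + 26))*I - 4 = (-9 + (I + N)/(26 + I))*I - 4 = I*(-9 + (I + N)/(26 + I)) - 4 = -4 + I*(-9 + (I + N)/(26 + I)))
-77685 - Z(-197, -303) = -77685 - (-104 - 238*(-197) - 8*(-197)² - 197*(-303))/(26 - 197) = -77685 - (-104 + 46886 - 8*38809 + 59691)/(-171) = -77685 - (-1)*(-104 + 46886 - 310472 + 59691)/171 = -77685 - (-1)*(-203999)/171 = -77685 - 1*203999/171 = -77685 - 203999/171 = -13488134/171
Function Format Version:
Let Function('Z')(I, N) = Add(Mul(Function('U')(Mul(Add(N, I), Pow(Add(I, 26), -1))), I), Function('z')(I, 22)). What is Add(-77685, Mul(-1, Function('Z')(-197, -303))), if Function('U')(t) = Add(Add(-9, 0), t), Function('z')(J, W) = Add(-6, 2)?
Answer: Rational(-13488134, 171) ≈ -78878.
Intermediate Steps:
Function('z')(J, W) = -4
Function('U')(t) = Add(-9, t)
Function('Z')(I, N) = Add(-4, Mul(I, Add(-9, Mul(Pow(Add(26, I), -1), Add(I, N))))) (Function('Z')(I, N) = Add(Mul(Add(-9, Mul(Add(N, I), Pow(Add(I, 26), -1))), I), -4) = Add(Mul(Add(-9, Mul(Add(I, N), Pow(Add(26, I), -1))), I), -4) = Add(Mul(Add(-9, Mul(Pow(Add(26, I), -1), Add(I, N))), I), -4) = Add(Mul(I, Add(-9, Mul(Pow(Add(26, I), -1), Add(I, N)))), -4) = Add(-4, Mul(I, Add(-9, Mul(Pow(Add(26, I), -1), Add(I, N))))))
Add(-77685, Mul(-1, Function('Z')(-197, -303))) = Add(-77685, Mul(-1, Mul(Pow(Add(26, -197), -1), Add(-104, Mul(-238, -197), Mul(-8, Pow(-197, 2)), Mul(-197, -303))))) = Add(-77685, Mul(-1, Mul(Pow(-171, -1), Add(-104, 46886, Mul(-8, 38809), 59691)))) = Add(-77685, Mul(-1, Mul(Rational(-1, 171), Add(-104, 46886, -310472, 59691)))) = Add(-77685, Mul(-1, Mul(Rational(-1, 171), -203999))) = Add(-77685, Mul(-1, Rational(203999, 171))) = Add(-77685, Rational(-203999, 171)) = Rational(-13488134, 171)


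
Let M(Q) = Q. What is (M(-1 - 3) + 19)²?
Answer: 225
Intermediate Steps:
(M(-1 - 3) + 19)² = ((-1 - 3) + 19)² = (-4 + 19)² = 15² = 225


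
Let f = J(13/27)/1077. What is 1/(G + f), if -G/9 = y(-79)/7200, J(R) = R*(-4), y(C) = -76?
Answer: 5815800/542101 ≈ 10.728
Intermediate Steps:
J(R) = -4*R
f = -52/29079 (f = -52/27/1077 = -52/27*(1/1077) = -4*13/27*(1/1077) = -52/27*1/1077 = -52/29079 ≈ -0.0017882)
G = 19/200 (G = -(-684)/7200 = -9*(-19/1800) = 19/200 ≈ 0.095000)
1/(G + f) = 1/(19/200 - 52/29079) = 1/(542101/5815800) = 5815800/542101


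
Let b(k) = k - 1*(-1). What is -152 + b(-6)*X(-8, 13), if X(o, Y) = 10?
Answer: -202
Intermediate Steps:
b(k) = 1 + k (b(k) = k + 1 = 1 + k)
-152 + b(-6)*X(-8, 13) = -152 + (1 - 6)*10 = -152 - 5*10 = -152 - 50 = -202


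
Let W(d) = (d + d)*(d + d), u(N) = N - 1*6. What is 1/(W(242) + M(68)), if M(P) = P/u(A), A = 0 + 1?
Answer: 5/1171212 ≈ 4.2691e-6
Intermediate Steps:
A = 1
u(N) = -6 + N (u(N) = N - 6 = -6 + N)
M(P) = -P/5 (M(P) = P/(-6 + 1) = P/(-5) = P*(-⅕) = -P/5)
W(d) = 4*d² (W(d) = (2*d)*(2*d) = 4*d²)
1/(W(242) + M(68)) = 1/(4*242² - ⅕*68) = 1/(4*58564 - 68/5) = 1/(234256 - 68/5) = 1/(1171212/5) = 5/1171212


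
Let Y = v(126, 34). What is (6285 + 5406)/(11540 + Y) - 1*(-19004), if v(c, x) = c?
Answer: 221712355/11666 ≈ 19005.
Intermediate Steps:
Y = 126
(6285 + 5406)/(11540 + Y) - 1*(-19004) = (6285 + 5406)/(11540 + 126) - 1*(-19004) = 11691/11666 + 19004 = 221712355/11666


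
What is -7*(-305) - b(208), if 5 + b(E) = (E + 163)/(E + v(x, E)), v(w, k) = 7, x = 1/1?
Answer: 459729/215 ≈ 2138.3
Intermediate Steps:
x = 1
b(E) = -5 + (163 + E)/(7 + E) (b(E) = -5 + (E + 163)/(E + 7) = -5 + (163 + E)/(7 + E))
-7*(-305) - b(208) = -7*(-305) - 4*(32 - 1*208)/(7 + 208) = 2135 - 4*(32 - 208)/215 = 2135 - 4*(-176)/215 = 2135 - 1*(-704/215) = 2135 + 704/215 = 459729/215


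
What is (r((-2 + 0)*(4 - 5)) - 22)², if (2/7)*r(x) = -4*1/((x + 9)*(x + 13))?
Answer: 13278736/27225 ≈ 487.74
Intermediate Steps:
r(x) = -14/((9 + x)*(13 + x)) (r(x) = 7*(-4*1/((x + 9)*(x + 13)))/2 = 7*(-4*1/((9 + x)*(13 + x)))/2 = 7*(-4/((9 + x)*(13 + x)))/2 = -14/((9 + x)*(13 + x)))
(r((-2 + 0)*(4 - 5)) - 22)² = (-14/(117 + ((-2 + 0)*(4 - 5))² + 22*((-2 + 0)*(4 - 5))) - 22)² = (-14/(117 + (-2*(-1))² + 22*(-2*(-1))) - 22)² = (-14/(117 + 2² + 22*2) - 22)² = (-14/(117 + 4 + 44) - 22)² = (-14/165 - 22)² = (-3644/165)² = 13278736/27225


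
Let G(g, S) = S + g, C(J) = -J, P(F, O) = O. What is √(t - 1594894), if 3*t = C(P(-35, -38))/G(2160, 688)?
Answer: I*√1819174368783/1068 ≈ 1262.9*I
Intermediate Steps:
t = 19/4272 (t = ((-1*(-38))/(688 + 2160))/3 = (38/2848)/3 = (38*(1/2848))/3 = (⅓)*(19/1424) = 19/4272 ≈ 0.0044476)
√(t - 1594894) = √(19/4272 - 1594894) = √(-6813387149/4272) = I*√1819174368783/1068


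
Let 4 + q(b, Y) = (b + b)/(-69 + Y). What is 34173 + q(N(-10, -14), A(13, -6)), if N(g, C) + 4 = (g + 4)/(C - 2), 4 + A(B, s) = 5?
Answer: 9293997/272 ≈ 34169.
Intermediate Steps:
A(B, s) = 1 (A(B, s) = -4 + 5 = 1)
N(g, C) = -4 + (4 + g)/(-2 + C) (N(g, C) = -4 + (g + 4)/(C - 2) = -4 + (4 + g)/(-2 + C))
q(b, Y) = -4 + 2*b/(-69 + Y) (q(b, Y) = -4 + (b + b)/(-69 + Y) = -4 + (2*b)/(-69 + Y) = -4 + 2*b/(-69 + Y))
34173 + q(N(-10, -14), A(13, -6)) = 34173 + 2*(138 + (12 - 10 - 4*(-14))/(-2 - 14) - 2*1)/(-69 + 1) = 34173 + 2*(138 + (12 - 10 + 56)/(-16) - 2)/(-68) = 34173 + 2*(-1/68)*(138 - 1/16*58 - 2) = 34173 + 2*(-1/68)*(138 - 29/8 - 2) = 34173 + 2*(-1/68)*(1059/8) = 34173 - 1059/272 = 9293997/272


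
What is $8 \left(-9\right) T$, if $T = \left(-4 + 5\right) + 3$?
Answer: $-288$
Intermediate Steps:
$T = 4$ ($T = 1 + 3 = 4$)
$8 \left(-9\right) T = 8 \left(-9\right) 4 = \left(-72\right) 4 = -288$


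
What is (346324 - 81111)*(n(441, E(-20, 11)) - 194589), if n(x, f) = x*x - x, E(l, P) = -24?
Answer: -145601937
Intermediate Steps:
n(x, f) = x**2 - x
(346324 - 81111)*(n(441, E(-20, 11)) - 194589) = (346324 - 81111)*(441*(-1 + 441) - 194589) = 265213*(441*440 - 194589) = 265213*(194040 - 194589) = 265213*(-549) = -145601937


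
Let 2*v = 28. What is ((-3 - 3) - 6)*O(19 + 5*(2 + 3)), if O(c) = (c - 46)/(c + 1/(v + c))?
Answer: 464/851 ≈ 0.54524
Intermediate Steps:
v = 14 (v = (1/2)*28 = 14)
O(c) = (-46 + c)/(c + 1/(14 + c)) (O(c) = (c - 46)/(c + 1/(14 + c)) = (-46 + c)/(c + 1/(14 + c)))
((-3 - 3) - 6)*O(19 + 5*(2 + 3)) = ((-3 - 3) - 6)*((-644 + (19 + 5*(2 + 3))**2 - 32*(19 + 5*(2 + 3)))/(1 + (19 + 5*(2 + 3))**2 + 14*(19 + 5*(2 + 3)))) = (-6 - 6)*((-644 + (19 + 5*5)**2 - 32*(19 + 5*5))/(1 + (19 + 5*5)**2 + 14*(19 + 5*5))) = -12*(-644 + (19 + 25)**2 - 32*(19 + 25))/(1 + (19 + 25)**2 + 14*(19 + 25)) = -12*(-644 + 44**2 - 32*44)/(1 + 44**2 + 14*44) = -12*(-644 + 1936 - 1408)/(1 + 1936 + 616) = -12*(-116)/2553 = -4*(-116)/851 = -12*(-116/2553) = 464/851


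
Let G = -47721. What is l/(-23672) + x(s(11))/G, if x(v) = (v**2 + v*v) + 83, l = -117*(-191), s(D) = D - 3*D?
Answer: -1091300459/1129651512 ≈ -0.96605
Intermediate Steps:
s(D) = -2*D
l = 22347
x(v) = 83 + 2*v**2 (x(v) = (v**2 + v**2) + 83 = 2*v**2 + 83 = 83 + 2*v**2)
l/(-23672) + x(s(11))/G = 22347/(-23672) + (83 + 2*(-2*11)**2)/(-47721) = 22347*(-1/23672) + (83 + 2*(-22)**2)*(-1/47721) = -22347/23672 + (83 + 2*484)*(-1/47721) = -22347/23672 + (83 + 968)*(-1/47721) = -22347/23672 + 1051*(-1/47721) = -22347/23672 - 1051/47721 = -1091300459/1129651512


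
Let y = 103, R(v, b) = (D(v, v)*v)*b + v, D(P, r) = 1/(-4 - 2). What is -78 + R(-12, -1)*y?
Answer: -1520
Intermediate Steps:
D(P, r) = -⅙ (D(P, r) = 1/(-6) = -⅙)
R(v, b) = v - b*v/6 (R(v, b) = (-v/6)*b + v = -b*v/6 + v = v - b*v/6)
-78 + R(-12, -1)*y = -78 + ((⅙)*(-12)*(6 - 1*(-1)))*103 = -78 + ((⅙)*(-12)*(6 + 1))*103 = -78 + ((⅙)*(-12)*7)*103 = -78 - 14*103 = -78 - 1442 = -1520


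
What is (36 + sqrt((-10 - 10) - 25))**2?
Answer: 1251 + 216*I*sqrt(5) ≈ 1251.0 + 482.99*I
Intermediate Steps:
(36 + sqrt((-10 - 10) - 25))**2 = (36 + sqrt(-20 - 25))**2 = (36 + sqrt(-45))**2 = (36 + 3*I*sqrt(5))**2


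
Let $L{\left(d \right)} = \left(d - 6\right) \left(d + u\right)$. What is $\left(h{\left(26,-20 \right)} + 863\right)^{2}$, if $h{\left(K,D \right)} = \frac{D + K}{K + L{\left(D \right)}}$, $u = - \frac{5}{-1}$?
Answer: $\frac{32222763049}{43264} \approx 7.4479 \cdot 10^{5}$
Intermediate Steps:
$u = 5$ ($u = \left(-5\right) \left(-1\right) = 5$)
$L{\left(d \right)} = \left(-6 + d\right) \left(5 + d\right)$ ($L{\left(d \right)} = \left(d - 6\right) \left(d + 5\right) = \left(-6 + d\right) \left(5 + d\right)$)
$h{\left(K,D \right)} = \frac{D + K}{-30 + K + D^{2} - D}$ ($h{\left(K,D \right)} = \frac{D + K}{K - \left(30 + D - D^{2}\right)} = \frac{D + K}{-30 + K + D^{2} - D}$)
$\left(h{\left(26,-20 \right)} + 863\right)^{2} = \left(\frac{-20 + 26}{-30 + 26 + \left(-20\right)^{2} - -20} + 863\right)^{2} = \left(\frac{1}{-30 + 26 + 400 + 20} \cdot 6 + 863\right)^{2} = \left(\frac{1}{416} \cdot 6 + 863\right)^{2} = \left(\frac{3}{208} + 863\right)^{2} = \left(\frac{179507}{208}\right)^{2} = \frac{32222763049}{43264}$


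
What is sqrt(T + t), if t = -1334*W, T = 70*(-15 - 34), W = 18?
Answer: I*sqrt(27442) ≈ 165.66*I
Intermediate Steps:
T = -3430 (T = 70*(-49) = -3430)
t = -24012 (t = -1334*18 = -24012)
sqrt(T + t) = sqrt(-3430 - 24012) = sqrt(-27442) = I*sqrt(27442)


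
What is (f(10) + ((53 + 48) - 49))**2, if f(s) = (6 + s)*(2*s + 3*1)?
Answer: 176400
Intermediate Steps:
f(s) = (3 + 2*s)*(6 + s) (f(s) = (6 + s)*(2*s + 3) = (6 + s)*(3 + 2*s) = (3 + 2*s)*(6 + s))
(f(10) + ((53 + 48) - 49))**2 = ((18 + 2*10**2 + 15*10) + ((53 + 48) - 49))**2 = ((18 + 2*100 + 150) + (101 - 49))**2 = ((18 + 200 + 150) + 52)**2 = (368 + 52)**2 = 420**2 = 176400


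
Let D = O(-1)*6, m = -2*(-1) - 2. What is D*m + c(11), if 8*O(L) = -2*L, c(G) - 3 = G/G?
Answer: 4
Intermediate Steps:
c(G) = 4 (c(G) = 3 + G/G = 3 + 1 = 4)
O(L) = -L/4 (O(L) = (-2*L)/8 = -L/4)
m = 0 (m = 2 - 2 = 0)
D = 3/2 (D = -¼*(-1)*6 = (¼)*6 = 3/2 ≈ 1.5000)
D*m + c(11) = (3/2)*0 + 4 = 0 + 4 = 4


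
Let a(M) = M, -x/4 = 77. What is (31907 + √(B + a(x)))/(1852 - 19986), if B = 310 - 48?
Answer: -31907/18134 - I*√46/18134 ≈ -1.7595 - 0.00037401*I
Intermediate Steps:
x = -308 (x = -4*77 = -308)
B = 262
(31907 + √(B + a(x)))/(1852 - 19986) = (31907 + √(262 - 308))/(1852 - 19986) = (31907 + √(-46))/(-18134) = (31907 + I*√46)*(-1/18134) = -31907/18134 - I*√46/18134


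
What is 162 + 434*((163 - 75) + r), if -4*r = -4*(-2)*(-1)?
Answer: 39222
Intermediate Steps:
r = 2 (r = -(-4*(-2))*(-1)/4 = -2*(-1) = -¼*(-8) = 2)
162 + 434*((163 - 75) + r) = 162 + 434*((163 - 75) + 2) = 162 + 434*(88 + 2) = 162 + 434*90 = 162 + 39060 = 39222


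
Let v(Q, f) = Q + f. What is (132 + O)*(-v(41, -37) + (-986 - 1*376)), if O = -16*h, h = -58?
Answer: -1447960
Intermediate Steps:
O = 928 (O = -16*(-58) = 928)
(132 + O)*(-v(41, -37) + (-986 - 1*376)) = (132 + 928)*(-(41 - 37) + (-986 - 1*376)) = 1060*(-1*4 + (-986 - 376)) = 1060*(-4 - 1362) = 1060*(-1366) = -1447960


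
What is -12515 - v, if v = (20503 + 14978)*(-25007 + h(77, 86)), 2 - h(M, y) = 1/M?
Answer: 68313657011/77 ≈ 8.8719e+8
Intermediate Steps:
h(M, y) = 2 - 1/M
v = -68314620666/77 (v = (20503 + 14978)*(-25007 + (2 - 1/77)) = 35481*(-25007 + (2 - 1*1/77)) = 35481*(-25007 + (2 - 1/77)) = 35481*(-25007 + 153/77) = 35481*(-1925386/77) = -68314620666/77 ≈ -8.8720e+8)
-12515 - v = -12515 - 1*(-68314620666/77) = -12515 + 68314620666/77 = 68313657011/77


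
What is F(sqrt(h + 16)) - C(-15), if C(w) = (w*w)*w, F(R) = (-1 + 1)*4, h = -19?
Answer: 3375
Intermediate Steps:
F(R) = 0 (F(R) = 0*4 = 0)
C(w) = w**3 (C(w) = w**2*w = w**3)
F(sqrt(h + 16)) - C(-15) = 0 - 1*(-15)**3 = 0 - 1*(-3375) = 0 + 3375 = 3375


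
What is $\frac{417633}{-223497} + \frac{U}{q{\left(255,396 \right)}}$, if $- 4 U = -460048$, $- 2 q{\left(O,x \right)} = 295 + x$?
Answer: $- \frac{17232752777}{51478809} \approx -334.75$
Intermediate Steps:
$q{\left(O,x \right)} = - \frac{295}{2} - \frac{x}{2}$ ($q{\left(O,x \right)} = - \frac{295 + x}{2} = - \frac{295}{2} - \frac{x}{2}$)
$U = 115012$ ($U = \left(- \frac{1}{4}\right) \left(-460048\right) = 115012$)
$\frac{417633}{-223497} + \frac{U}{q{\left(255,396 \right)}} = \frac{417633}{-223497} + \frac{115012}{- \frac{295}{2} - 198} = 417633 \left(- \frac{1}{223497}\right) + \frac{115012}{- \frac{295}{2} - 198} = - \frac{139211}{74499} + \frac{115012}{- \frac{691}{2}} = - \frac{139211}{74499} + 115012 \left(- \frac{2}{691}\right) = - \frac{139211}{74499} - \frac{230024}{691} = - \frac{17232752777}{51478809}$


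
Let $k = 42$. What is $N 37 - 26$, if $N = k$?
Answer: $1528$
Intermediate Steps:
$N = 42$
$N 37 - 26 = 42 \cdot 37 - 26 = 1554 - 26 = 1528$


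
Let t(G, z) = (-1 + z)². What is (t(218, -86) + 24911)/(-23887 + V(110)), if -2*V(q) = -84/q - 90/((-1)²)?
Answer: -255200/187327 ≈ -1.3623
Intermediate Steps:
V(q) = 45 + 42/q (V(q) = -(-84/q - 90/((-1)²))/2 = -(-84/q - 90/1)/2 = -(-84/q - 90*1)/2 = -(-84/q - 90)/2 = -(-90 - 84/q)/2 = 45 + 42/q)
(t(218, -86) + 24911)/(-23887 + V(110)) = ((-1 - 86)² + 24911)/(-23887 + (45 + 42/110)) = ((-87)² + 24911)/(-23887 + (45 + 42*(1/110))) = (7569 + 24911)/(-23887 + (45 + 21/55)) = 32480/(-23887 + 2496/55) = 32480/(-1311289/55) = 32480*(-55/1311289) = -255200/187327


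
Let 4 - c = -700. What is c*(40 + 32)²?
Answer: 3649536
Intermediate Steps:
c = 704 (c = 4 - 1*(-700) = 4 + 700 = 704)
c*(40 + 32)² = 704*(40 + 32)² = 704*72² = 704*5184 = 3649536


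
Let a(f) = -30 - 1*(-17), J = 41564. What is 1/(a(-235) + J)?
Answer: 1/41551 ≈ 2.4067e-5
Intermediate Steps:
a(f) = -13 (a(f) = -30 + 17 = -13)
1/(a(-235) + J) = 1/(-13 + 41564) = 1/41551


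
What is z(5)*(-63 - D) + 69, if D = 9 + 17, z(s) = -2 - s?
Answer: 692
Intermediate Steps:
D = 26
z(5)*(-63 - D) + 69 = (-2 - 1*5)*(-63 - 1*26) + 69 = (-2 - 5)*(-63 - 26) + 69 = -7*(-89) + 69 = 623 + 69 = 692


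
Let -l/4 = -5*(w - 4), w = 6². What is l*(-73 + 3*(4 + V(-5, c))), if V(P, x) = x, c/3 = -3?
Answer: -56320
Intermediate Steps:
c = -9 (c = 3*(-3) = -9)
w = 36
l = 640 (l = -(-20)*(36 - 4) = -(-20)*32 = -4*(-160) = 640)
l*(-73 + 3*(4 + V(-5, c))) = 640*(-73 + 3*(4 - 9)) = 640*(-73 + 3*(-5)) = 640*(-73 - 15) = 640*(-88) = -56320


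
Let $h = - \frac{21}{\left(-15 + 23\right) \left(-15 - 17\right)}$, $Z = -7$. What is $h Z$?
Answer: $- \frac{147}{256} \approx -0.57422$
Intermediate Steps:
$h = \frac{21}{256}$ ($h = - \frac{21}{8 \left(-32\right)} = - \frac{21}{-256} = \left(-21\right) \left(- \frac{1}{256}\right) = \frac{21}{256} \approx 0.082031$)
$h Z = \frac{21}{256} \left(-7\right) = - \frac{147}{256}$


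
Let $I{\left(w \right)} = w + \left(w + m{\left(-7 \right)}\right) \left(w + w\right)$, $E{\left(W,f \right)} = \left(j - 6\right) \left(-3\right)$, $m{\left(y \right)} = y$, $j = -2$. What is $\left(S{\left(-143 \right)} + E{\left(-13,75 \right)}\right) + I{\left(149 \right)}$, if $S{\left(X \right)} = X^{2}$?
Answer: $62938$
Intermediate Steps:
$E{\left(W,f \right)} = 24$ ($E{\left(W,f \right)} = \left(-2 - 6\right) \left(-3\right) = \left(-8\right) \left(-3\right) = 24$)
$I{\left(w \right)} = w + 2 w \left(-7 + w\right)$ ($I{\left(w \right)} = w + \left(w - 7\right) \left(w + w\right) = w + \left(-7 + w\right) 2 w = w + 2 w \left(-7 + w\right)$)
$\left(S{\left(-143 \right)} + E{\left(-13,75 \right)}\right) + I{\left(149 \right)} = \left(\left(-143\right)^{2} + 24\right) + 149 \left(-13 + 2 \cdot 149\right) = \left(20449 + 24\right) + 149 \left(-13 + 298\right) = 20473 + 149 \cdot 285 = 20473 + 42465 = 62938$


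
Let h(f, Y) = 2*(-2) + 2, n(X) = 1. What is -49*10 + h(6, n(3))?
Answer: -492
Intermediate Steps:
h(f, Y) = -2 (h(f, Y) = -4 + 2 = -2)
-49*10 + h(6, n(3)) = -49*10 - 2 = -490 - 2 = -492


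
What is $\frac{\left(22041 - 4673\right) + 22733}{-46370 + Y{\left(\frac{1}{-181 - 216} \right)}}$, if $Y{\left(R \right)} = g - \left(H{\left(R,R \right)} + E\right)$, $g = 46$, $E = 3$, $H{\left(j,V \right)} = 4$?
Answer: $- \frac{40101}{46331} \approx -0.86553$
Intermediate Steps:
$Y{\left(R \right)} = 39$ ($Y{\left(R \right)} = 46 - \left(4 + 3\right) = 46 - 7 = 39$)
$\frac{\left(22041 - 4673\right) + 22733}{-46370 + Y{\left(\frac{1}{-181 - 216} \right)}} = \frac{\left(22041 - 4673\right) + 22733}{-46370 + 39} = \frac{17368 + 22733}{-46331} = 40101 \left(- \frac{1}{46331}\right) = - \frac{40101}{46331}$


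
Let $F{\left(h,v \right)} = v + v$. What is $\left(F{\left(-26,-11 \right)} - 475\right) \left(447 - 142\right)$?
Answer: $-151585$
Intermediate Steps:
$F{\left(h,v \right)} = 2 v$
$\left(F{\left(-26,-11 \right)} - 475\right) \left(447 - 142\right) = \left(2 \left(-11\right) - 475\right) \left(447 - 142\right) = \left(-22 - 475\right) 305 = \left(-497\right) 305 = -151585$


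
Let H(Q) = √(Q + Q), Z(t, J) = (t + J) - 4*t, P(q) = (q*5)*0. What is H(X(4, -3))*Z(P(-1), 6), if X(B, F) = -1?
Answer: 6*I*√2 ≈ 8.4853*I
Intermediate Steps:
P(q) = 0 (P(q) = (5*q)*0 = 0)
Z(t, J) = J - 3*t (Z(t, J) = (J + t) - 4*t = J - 3*t)
H(Q) = √2*√Q (H(Q) = √(2*Q) = √2*√Q)
H(X(4, -3))*Z(P(-1), 6) = (√2*√(-1))*(6 - 3*0) = (√2*I)*(6 + 0) = (I*√2)*6 = 6*I*√2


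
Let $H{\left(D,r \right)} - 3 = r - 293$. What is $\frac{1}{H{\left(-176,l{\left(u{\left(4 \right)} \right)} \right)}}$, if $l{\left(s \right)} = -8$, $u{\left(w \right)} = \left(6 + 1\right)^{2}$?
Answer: $- \frac{1}{298} \approx -0.0033557$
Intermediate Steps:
$u{\left(w \right)} = 49$ ($u{\left(w \right)} = 7^{2} = 49$)
$H{\left(D,r \right)} = -290 + r$ ($H{\left(D,r \right)} = 3 + \left(r - 293\right) = 3 + \left(-293 + r\right) = -290 + r$)
$\frac{1}{H{\left(-176,l{\left(u{\left(4 \right)} \right)} \right)}} = \frac{1}{-290 - 8} = \frac{1}{-298} = - \frac{1}{298}$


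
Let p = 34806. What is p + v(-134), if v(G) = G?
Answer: 34672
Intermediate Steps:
p + v(-134) = 34806 - 134 = 34672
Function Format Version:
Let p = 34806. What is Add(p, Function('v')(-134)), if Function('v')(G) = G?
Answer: 34672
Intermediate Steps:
Add(p, Function('v')(-134)) = Add(34806, -134) = 34672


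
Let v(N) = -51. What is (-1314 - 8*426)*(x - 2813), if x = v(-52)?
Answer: 13523808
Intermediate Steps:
x = -51
(-1314 - 8*426)*(x - 2813) = (-1314 - 8*426)*(-51 - 2813) = (-1314 - 3408)*(-2864) = -4722*(-2864) = 13523808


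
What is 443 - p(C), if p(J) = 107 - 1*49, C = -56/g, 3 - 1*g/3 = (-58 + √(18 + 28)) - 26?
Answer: 385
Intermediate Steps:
g = 261 - 3*√46 (g = 9 - 3*((-58 + √(18 + 28)) - 26) = 9 - 3*((-58 + √46) - 26) = 9 - 3*(-84 + √46) = 9 + (252 - 3*√46) = 261 - 3*√46 ≈ 240.65)
C = -56/(261 - 3*√46) ≈ -0.23270
p(J) = 58 (p(J) = 107 - 49 = 58)
443 - p(C) = 443 - 1*58 = 443 - 58 = 385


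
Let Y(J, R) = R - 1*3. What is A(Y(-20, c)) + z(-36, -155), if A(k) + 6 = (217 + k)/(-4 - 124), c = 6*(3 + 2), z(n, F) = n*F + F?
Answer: 173347/32 ≈ 5417.1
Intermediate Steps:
z(n, F) = F + F*n (z(n, F) = F*n + F = F + F*n)
c = 30 (c = 6*5 = 30)
Y(J, R) = -3 + R (Y(J, R) = R - 3 = -3 + R)
A(k) = -985/128 - k/128 (A(k) = -6 + (217 + k)/(-4 - 124) = -6 + (217 + k)/(-128) = -6 + (217 + k)*(-1/128) = -6 + (-217/128 - k/128) = -985/128 - k/128)
A(Y(-20, c)) + z(-36, -155) = (-985/128 - (-3 + 30)/128) - 155*(1 - 36) = (-985/128 - 1/128*27) - 155*(-35) = (-985/128 - 27/128) + 5425 = -253/32 + 5425 = 173347/32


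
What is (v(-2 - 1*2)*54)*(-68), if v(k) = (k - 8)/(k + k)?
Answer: -5508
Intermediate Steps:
v(k) = (-8 + k)/(2*k) (v(k) = (-8 + k)/((2*k)) = (-8 + k)*(1/(2*k)) = (-8 + k)/(2*k))
(v(-2 - 1*2)*54)*(-68) = (((-8 + (-2 - 1*2))/(2*(-2 - 1*2)))*54)*(-68) = (((-8 + (-2 - 2))/(2*(-2 - 2)))*54)*(-68) = (((1/2)*(-8 - 4)/(-4))*54)*(-68) = (((1/2)*(-1/4)*(-12))*54)*(-68) = ((3/2)*54)*(-68) = 81*(-68) = -5508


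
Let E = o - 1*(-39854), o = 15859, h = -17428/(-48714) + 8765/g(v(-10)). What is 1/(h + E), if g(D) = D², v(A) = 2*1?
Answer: 97428/5641530125 ≈ 1.7270e-5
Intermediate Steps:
v(A) = 2
h = 213523961/97428 (h = -17428/(-48714) + 8765/(2²) = -17428*(-1/48714) + 8765/4 = 8714/24357 + 8765*(¼) = 8714/24357 + 8765/4 = 213523961/97428 ≈ 2191.6)
E = 55713 (E = 15859 - 1*(-39854) = 15859 + 39854 = 55713)
1/(h + E) = 1/(213523961/97428 + 55713) = 1/(5641530125/97428) = 97428/5641530125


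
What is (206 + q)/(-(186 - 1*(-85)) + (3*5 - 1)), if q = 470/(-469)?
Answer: -96144/120533 ≈ -0.79766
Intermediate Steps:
q = -470/469 (q = 470*(-1/469) = -470/469 ≈ -1.0021)
(206 + q)/(-(186 - 1*(-85)) + (3*5 - 1)) = (206 - 470/469)/(-(186 - 1*(-85)) + (3*5 - 1)) = 96144/(469*(-(186 + 85) + (15 - 1))) = 96144/(469*(-1*271 + 14)) = 96144/(469*(-271 + 14)) = (96144/469)/(-257) = (96144/469)*(-1/257) = -96144/120533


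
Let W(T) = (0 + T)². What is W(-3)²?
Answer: 81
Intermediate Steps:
W(T) = T²
W(-3)² = ((-3)²)² = 9² = 81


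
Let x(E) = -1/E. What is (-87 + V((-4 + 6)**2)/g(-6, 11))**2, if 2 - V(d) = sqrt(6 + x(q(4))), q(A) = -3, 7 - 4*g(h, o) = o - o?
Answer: 1083907/147 + 4808*sqrt(57)/147 ≈ 7620.5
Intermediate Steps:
g(h, o) = 7/4 (g(h, o) = 7/4 - (o - o)/4 = 7/4 - 1/4*0 = 7/4 + 0 = 7/4)
V(d) = 2 - sqrt(57)/3 (V(d) = 2 - sqrt(6 - 1/(-3)) = 2 - sqrt(6 - 1*(-1/3)) = 2 - sqrt(6 + 1/3) = 2 - sqrt(19/3) = 2 - sqrt(57)/3)
(-87 + V((-4 + 6)**2)/g(-6, 11))**2 = (-87 + (2 - sqrt(57)/3)/(7/4))**2 = (-87 + (2 - sqrt(57)/3)*(4/7))**2 = (-87 + (8/7 - 4*sqrt(57)/21))**2 = (-601/7 - 4*sqrt(57)/21)**2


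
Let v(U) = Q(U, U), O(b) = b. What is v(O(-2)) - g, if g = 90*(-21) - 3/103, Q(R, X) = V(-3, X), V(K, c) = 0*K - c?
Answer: 194879/103 ≈ 1892.0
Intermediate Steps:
V(K, c) = -c (V(K, c) = 0 - c = -c)
Q(R, X) = -X
v(U) = -U
g = -194673/103 (g = -1890 - 3*1/103 = -1890 - 3/103 = -194673/103 ≈ -1890.0)
v(O(-2)) - g = -1*(-2) - 1*(-194673/103) = 2 + 194673/103 = 194879/103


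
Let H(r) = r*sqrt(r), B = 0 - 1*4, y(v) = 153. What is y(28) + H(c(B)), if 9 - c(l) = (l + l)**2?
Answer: 153 - 55*I*sqrt(55) ≈ 153.0 - 407.89*I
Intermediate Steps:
B = -4 (B = 0 - 4 = -4)
c(l) = 9 - 4*l**2 (c(l) = 9 - (l + l)**2 = 9 - (2*l)**2 = 9 - 4*l**2)
H(r) = r**(3/2)
y(28) + H(c(B)) = 153 + (9 - 4*(-4)**2)**(3/2) = 153 + (9 - 4*16)**(3/2) = 153 + (9 - 64)**(3/2) = 153 + (-55)**(3/2) = 153 - 55*I*sqrt(55)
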